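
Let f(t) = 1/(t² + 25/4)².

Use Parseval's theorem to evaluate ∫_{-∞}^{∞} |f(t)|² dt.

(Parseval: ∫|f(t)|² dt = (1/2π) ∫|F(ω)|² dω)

∫|f(t)|² dt = \frac{8 \pi}{15625}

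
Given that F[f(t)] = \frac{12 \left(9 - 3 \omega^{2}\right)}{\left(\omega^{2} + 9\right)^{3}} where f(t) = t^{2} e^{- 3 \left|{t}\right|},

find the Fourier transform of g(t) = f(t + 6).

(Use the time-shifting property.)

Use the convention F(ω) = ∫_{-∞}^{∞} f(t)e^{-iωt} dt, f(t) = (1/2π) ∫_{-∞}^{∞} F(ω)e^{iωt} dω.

F[g](ω) = \frac{36 \left(3 - \omega^{2}\right) e^{6 i \omega}}{\left(\omega^{2} + 9\right)^{3}}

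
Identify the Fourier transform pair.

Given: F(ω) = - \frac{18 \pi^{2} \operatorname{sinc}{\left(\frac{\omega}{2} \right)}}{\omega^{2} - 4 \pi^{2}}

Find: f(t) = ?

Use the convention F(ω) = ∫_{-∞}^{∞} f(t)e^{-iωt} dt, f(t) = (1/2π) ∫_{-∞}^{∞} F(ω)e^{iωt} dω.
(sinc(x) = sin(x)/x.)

f(t) = 9 \left(\begin{cases} \frac{\cos{\left(2 \pi t \right)}}{2} + \frac{1}{2} & \text{for}\: \left|{t}\right| < \frac{1}{2} \\0 & \text{otherwise} \end{cases}\right)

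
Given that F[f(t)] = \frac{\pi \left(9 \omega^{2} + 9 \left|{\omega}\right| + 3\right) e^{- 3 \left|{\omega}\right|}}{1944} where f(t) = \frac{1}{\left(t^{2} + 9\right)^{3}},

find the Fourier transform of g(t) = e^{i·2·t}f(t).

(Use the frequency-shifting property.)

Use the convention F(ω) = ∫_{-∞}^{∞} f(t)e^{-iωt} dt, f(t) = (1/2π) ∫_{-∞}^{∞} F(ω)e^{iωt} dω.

F[g](ω) = \frac{\pi \left(3 \left(\omega - 2\right)^{2} + 3 \left|{\omega - 2}\right| + 1\right) e^{- 3 \left|{\omega - 2}\right|}}{648}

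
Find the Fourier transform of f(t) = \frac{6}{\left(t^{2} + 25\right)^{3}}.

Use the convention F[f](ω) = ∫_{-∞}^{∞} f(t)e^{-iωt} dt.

F(ω) = \frac{3 \pi \left(25 \omega^{2} + 15 \left|{\omega}\right| + 3\right) e^{- 5 \left|{\omega}\right|}}{12500}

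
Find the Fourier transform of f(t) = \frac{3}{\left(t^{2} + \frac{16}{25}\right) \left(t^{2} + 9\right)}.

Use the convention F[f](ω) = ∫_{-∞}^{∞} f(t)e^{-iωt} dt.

F(ω) = - \frac{25 \pi e^{- 3 \left|{\omega}\right|}}{209} + \frac{375 \pi e^{- \frac{4 \left|{\omega}\right|}{5}}}{836}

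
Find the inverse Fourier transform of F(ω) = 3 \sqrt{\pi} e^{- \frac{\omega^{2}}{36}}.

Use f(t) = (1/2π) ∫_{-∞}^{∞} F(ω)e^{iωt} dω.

f(t) = 9 e^{- 9 t^{2}}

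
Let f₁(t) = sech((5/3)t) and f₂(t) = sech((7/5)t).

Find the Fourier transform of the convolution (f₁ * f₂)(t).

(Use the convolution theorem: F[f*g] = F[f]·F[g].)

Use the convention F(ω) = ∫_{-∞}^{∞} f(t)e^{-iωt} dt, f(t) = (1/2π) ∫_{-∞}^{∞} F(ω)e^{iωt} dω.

F[f₁*f₂](ω) = \frac{3 \pi^{2}}{7 \cosh{\left(\frac{3 \pi \omega}{10} \right)} \cosh{\left(\frac{5 \pi \omega}{14} \right)}}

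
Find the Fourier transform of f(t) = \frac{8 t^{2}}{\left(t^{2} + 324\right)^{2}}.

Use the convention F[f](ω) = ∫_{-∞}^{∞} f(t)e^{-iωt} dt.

F(ω) = \frac{2 \pi \left(1 - 18 \left|{\omega}\right|\right) e^{- 18 \left|{\omega}\right|}}{9}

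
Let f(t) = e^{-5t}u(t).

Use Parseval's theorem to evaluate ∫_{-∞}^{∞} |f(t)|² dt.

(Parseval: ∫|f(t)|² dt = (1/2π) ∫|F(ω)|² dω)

∫|f(t)|² dt = \frac{1}{10}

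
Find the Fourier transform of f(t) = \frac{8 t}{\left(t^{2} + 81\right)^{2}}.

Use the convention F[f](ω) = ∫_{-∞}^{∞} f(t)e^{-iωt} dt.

F(ω) = - \frac{4 i \pi \omega e^{- 9 \left|{\omega}\right|}}{9}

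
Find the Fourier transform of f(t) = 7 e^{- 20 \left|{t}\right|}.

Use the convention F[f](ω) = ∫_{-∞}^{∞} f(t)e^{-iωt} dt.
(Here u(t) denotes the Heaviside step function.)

F(ω) = \frac{280}{\omega^{2} + 400}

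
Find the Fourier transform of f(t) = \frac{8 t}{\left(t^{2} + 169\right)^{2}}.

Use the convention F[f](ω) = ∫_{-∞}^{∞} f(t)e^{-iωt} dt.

F(ω) = - \frac{4 i \pi \omega e^{- 13 \left|{\omega}\right|}}{13}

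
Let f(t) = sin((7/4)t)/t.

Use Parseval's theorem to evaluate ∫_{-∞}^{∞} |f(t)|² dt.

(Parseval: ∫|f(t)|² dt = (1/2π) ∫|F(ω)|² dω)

∫|f(t)|² dt = \frac{7 \pi}{4}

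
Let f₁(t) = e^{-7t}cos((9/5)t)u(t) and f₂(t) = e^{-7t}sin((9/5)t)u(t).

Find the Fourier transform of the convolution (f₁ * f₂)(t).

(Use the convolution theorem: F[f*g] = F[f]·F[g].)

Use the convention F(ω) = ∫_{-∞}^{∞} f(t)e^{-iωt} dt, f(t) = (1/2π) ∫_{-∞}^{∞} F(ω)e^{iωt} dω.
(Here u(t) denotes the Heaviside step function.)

F[f₁*f₂](ω) = \frac{1125 \left(i \omega + 7\right)}{\left(25 \left(i \omega + 7\right)^{2} + 81\right)^{2}}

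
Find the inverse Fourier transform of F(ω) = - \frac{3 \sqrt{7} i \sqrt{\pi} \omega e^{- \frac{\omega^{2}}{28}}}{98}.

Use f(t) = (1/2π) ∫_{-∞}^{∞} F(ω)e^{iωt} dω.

f(t) = 3 t e^{- 7 t^{2}}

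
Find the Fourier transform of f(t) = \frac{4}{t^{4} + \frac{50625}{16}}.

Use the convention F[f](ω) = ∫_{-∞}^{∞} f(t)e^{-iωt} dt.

F(ω) = \frac{32 \pi e^{- \frac{15 \sqrt{2} \left|{\omega}\right|}{4}} \sin{\left(\frac{15 \sqrt{2} \left|{\omega}\right|}{4} + \frac{\pi}{4} \right)}}{3375}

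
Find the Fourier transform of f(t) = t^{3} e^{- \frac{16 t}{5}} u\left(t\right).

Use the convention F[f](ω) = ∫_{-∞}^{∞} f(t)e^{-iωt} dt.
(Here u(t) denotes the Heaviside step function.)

F(ω) = \frac{3750}{\left(5 i \omega + 16\right)^{4}}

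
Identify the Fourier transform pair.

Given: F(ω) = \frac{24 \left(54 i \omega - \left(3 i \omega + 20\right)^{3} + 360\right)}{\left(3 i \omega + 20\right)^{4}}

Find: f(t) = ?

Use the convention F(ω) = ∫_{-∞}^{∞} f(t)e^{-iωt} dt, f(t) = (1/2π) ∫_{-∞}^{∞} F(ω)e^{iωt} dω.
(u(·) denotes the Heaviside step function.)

f(t) = 8 \left(t^{2} - 1\right) e^{- \frac{20 t}{3}} u\left(t\right)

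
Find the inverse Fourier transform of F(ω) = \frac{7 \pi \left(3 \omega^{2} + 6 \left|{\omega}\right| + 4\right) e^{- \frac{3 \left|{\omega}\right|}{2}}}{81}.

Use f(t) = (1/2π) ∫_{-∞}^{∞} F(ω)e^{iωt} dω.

f(t) = \frac{7}{\left(t^{2} + \frac{9}{4}\right)^{3}}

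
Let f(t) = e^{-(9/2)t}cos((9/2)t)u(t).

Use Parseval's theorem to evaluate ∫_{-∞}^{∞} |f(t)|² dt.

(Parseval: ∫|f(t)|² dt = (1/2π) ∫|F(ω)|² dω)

∫|f(t)|² dt = \frac{1}{12}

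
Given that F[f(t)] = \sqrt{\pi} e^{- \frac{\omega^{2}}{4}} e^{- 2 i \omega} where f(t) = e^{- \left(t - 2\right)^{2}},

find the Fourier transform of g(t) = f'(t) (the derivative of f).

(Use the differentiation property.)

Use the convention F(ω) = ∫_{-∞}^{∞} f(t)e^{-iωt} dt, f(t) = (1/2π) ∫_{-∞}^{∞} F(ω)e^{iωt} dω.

F[g](ω) = i \sqrt{\pi} \omega e^{- \frac{\omega \left(\omega + 8 i\right)}{4}}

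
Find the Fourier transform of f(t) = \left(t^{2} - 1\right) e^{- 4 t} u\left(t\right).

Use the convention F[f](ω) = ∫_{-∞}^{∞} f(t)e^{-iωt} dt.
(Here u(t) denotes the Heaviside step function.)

F(ω) = \frac{2 i \omega - \left(i \omega + 4\right)^{3} + 8}{\left(i \omega + 4\right)^{4}}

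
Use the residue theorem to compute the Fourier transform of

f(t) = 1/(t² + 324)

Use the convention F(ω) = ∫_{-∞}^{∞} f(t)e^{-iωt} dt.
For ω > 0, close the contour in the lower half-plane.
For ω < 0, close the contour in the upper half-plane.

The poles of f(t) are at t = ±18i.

Let g(z) = f(z)e^{-iωz}; for large |z| the factor e^{-iωz} decays in the lower half-plane when ω > 0 and in the upper half-plane when ω < 0.

Case ω > 0 (lower half-plane, clockwise contour ⇒ F(ω) = -2πi·ΣRes):
  Res_{z = - 18 i} g(z) = \frac{i e^{- 18 \omega}}{36}
  F(ω) = -2πi·ΣRes = \frac{\pi e^{- 18 \omega}}{18}

Case ω < 0 (upper half-plane, counterclockwise contour ⇒ F(ω) = +2πi·ΣRes):
  Res_{z = 18 i} g(z) = - \frac{i e^{18 \omega}}{36}
  F(ω) = 2πi·ΣRes = \frac{\pi e^{18 \omega}}{18}

Both cases combine into a single formula in |ω|:

F(ω) = \frac{\pi e^{- 18 \left|{\omega}\right|}}{18}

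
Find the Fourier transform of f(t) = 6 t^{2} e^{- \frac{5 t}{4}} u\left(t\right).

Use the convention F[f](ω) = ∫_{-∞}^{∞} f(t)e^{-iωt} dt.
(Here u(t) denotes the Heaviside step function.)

F(ω) = \frac{768}{\left(4 i \omega + 5\right)^{3}}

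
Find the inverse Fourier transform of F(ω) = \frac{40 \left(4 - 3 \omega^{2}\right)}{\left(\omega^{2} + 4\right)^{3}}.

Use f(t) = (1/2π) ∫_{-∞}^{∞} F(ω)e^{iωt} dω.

f(t) = 5 t^{2} e^{- 2 \left|{t}\right|}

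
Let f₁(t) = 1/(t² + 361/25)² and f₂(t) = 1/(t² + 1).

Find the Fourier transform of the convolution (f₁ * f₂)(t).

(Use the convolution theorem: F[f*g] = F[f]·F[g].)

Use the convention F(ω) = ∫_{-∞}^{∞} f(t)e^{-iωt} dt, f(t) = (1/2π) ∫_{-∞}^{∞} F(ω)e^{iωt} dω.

F[f₁*f₂](ω) = \frac{25 \pi^{2} \left(19 \left|{\omega}\right| + 5\right) e^{- \frac{24 \left|{\omega}\right|}{5}}}{13718}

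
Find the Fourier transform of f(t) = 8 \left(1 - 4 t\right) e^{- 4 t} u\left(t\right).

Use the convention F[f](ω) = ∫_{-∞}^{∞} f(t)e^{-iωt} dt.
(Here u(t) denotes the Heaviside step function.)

F(ω) = \frac{8 i \omega}{- \omega^{2} + 8 i \omega + 16}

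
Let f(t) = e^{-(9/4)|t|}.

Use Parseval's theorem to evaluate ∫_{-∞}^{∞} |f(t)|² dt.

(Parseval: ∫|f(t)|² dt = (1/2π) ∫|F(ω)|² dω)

∫|f(t)|² dt = \frac{4}{9}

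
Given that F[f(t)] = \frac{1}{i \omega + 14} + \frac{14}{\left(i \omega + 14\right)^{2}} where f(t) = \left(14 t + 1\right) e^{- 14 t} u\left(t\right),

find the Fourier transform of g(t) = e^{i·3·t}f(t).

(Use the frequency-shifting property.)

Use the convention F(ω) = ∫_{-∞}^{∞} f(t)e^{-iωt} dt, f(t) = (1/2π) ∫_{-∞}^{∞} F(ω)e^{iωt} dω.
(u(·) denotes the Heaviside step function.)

F[g](ω) = \frac{14 i \left(\omega - 3\right) + \left(i \left(\omega - 3\right) + 14\right)^{2} + 196}{\left(i \left(\omega - 3\right) + 14\right)^{3}}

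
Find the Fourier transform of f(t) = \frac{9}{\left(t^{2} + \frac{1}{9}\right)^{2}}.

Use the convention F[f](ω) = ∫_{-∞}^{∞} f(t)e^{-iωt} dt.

F(ω) = \frac{81 \pi \left(\left|{\omega}\right| + 3\right) e^{- \frac{\left|{\omega}\right|}{3}}}{2}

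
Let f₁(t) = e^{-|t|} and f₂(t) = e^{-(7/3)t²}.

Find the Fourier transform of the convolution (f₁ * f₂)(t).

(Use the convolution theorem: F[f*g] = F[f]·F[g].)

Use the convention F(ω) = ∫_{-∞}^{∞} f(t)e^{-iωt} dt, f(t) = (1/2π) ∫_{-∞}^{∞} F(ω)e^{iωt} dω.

F[f₁*f₂](ω) = \frac{2 \sqrt{21} \sqrt{\pi} e^{- \frac{3 \omega^{2}}{28}}}{7 \left(\omega^{2} + 1\right)}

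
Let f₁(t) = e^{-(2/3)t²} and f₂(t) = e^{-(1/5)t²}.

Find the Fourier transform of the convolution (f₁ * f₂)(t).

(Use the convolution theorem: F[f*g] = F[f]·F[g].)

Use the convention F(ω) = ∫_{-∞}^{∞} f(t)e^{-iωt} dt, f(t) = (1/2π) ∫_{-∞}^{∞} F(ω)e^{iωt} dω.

F[f₁*f₂](ω) = \frac{\sqrt{30} \pi e^{- \frac{13 \omega^{2}}{8}}}{2}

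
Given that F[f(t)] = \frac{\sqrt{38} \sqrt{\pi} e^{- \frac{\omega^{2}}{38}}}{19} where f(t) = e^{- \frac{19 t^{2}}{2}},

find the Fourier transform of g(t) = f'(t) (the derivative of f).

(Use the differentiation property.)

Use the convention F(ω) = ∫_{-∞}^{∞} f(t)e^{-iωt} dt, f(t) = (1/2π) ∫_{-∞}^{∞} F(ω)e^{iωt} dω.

F[g](ω) = \frac{\sqrt{38} i \sqrt{\pi} \omega e^{- \frac{\omega^{2}}{38}}}{19}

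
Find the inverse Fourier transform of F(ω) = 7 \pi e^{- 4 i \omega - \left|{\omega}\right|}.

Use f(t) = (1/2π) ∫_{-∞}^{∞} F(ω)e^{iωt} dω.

f(t) = \frac{7}{\left(t - 4\right)^{2} + 1}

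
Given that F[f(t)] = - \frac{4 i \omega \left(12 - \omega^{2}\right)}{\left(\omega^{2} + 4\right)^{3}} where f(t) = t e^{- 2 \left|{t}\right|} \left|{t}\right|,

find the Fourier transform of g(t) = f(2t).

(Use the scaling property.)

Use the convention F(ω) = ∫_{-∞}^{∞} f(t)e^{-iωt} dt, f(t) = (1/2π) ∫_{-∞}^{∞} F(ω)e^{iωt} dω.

F[g](ω) = \frac{16 i \omega \left(\omega^{2} - 48\right)}{\left(\omega^{2} + 16\right)^{3}}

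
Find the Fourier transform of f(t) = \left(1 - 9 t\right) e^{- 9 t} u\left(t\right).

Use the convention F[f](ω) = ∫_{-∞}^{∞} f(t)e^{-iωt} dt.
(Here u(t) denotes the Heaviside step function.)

F(ω) = \frac{i \omega}{- \omega^{2} + 18 i \omega + 81}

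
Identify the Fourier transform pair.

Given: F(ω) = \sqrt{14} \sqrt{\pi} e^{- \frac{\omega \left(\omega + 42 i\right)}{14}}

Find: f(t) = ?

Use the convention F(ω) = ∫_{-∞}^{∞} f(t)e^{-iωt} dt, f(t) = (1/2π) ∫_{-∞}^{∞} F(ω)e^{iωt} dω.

f(t) = 7 e^{- \frac{7 \left(t - 3\right)^{2}}{2}}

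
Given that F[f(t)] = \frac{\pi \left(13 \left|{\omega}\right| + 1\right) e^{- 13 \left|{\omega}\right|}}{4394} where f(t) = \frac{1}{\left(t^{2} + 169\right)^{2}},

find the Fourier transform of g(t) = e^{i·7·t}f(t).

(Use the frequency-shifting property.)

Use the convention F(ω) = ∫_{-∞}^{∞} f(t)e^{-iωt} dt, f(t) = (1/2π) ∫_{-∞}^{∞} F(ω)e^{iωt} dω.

F[g](ω) = \frac{\pi \left(13 \left|{\omega - 7}\right| + 1\right) e^{- 13 \left|{\omega - 7}\right|}}{4394}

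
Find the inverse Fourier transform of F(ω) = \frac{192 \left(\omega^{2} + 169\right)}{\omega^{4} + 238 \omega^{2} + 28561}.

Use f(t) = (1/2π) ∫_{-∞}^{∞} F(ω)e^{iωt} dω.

f(t) = 8 e^{- 12 \left|{t}\right|} \cos{\left(5 \left|{t}\right| \right)}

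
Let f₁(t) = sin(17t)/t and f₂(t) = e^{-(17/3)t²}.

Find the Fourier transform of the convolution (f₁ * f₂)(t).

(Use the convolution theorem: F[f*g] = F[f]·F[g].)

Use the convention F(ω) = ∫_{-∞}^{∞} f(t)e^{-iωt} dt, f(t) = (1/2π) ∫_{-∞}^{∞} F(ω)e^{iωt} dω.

F[f₁*f₂](ω) = \begin{cases} \frac{\sqrt{51} \pi^{\frac{3}{2}} e^{- \frac{3 \omega^{2}}{68}}}{17} & \text{for}\: \omega > -17 \wedge \omega < 17 \\0 & \text{otherwise} \end{cases}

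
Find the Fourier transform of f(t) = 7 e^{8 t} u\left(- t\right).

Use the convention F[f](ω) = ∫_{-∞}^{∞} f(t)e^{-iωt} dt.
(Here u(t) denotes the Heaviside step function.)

F(ω) = - \frac{7}{i \omega - 8}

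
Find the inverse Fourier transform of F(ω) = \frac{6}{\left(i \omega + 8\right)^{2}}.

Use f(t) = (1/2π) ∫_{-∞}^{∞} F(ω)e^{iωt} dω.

f(t) = 6 t e^{- 8 t} u\left(t\right)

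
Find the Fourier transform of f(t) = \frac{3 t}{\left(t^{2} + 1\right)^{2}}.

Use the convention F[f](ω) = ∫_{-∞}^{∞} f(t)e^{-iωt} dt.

F(ω) = - \frac{3 i \pi \omega e^{- \left|{\omega}\right|}}{2}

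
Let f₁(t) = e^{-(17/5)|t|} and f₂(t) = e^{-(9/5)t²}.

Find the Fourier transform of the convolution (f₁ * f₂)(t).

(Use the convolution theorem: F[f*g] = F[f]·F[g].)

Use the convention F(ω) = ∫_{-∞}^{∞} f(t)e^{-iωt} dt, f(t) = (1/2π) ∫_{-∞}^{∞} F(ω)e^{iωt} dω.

F[f₁*f₂](ω) = \frac{170 \sqrt{5} \sqrt{\pi} e^{- \frac{5 \omega^{2}}{36}}}{3 \left(25 \omega^{2} + 289\right)}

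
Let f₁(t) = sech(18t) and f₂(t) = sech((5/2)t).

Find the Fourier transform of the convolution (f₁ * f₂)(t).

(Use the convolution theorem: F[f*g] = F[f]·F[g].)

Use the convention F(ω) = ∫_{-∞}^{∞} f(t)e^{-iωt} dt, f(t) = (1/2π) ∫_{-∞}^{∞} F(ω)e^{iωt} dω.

F[f₁*f₂](ω) = \frac{\pi^{2}}{45 \cosh{\left(\frac{\pi \omega}{36} \right)} \cosh{\left(\frac{\pi \omega}{5} \right)}}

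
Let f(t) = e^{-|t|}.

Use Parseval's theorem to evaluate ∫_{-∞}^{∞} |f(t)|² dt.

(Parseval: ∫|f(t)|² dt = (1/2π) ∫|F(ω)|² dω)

∫|f(t)|² dt = 1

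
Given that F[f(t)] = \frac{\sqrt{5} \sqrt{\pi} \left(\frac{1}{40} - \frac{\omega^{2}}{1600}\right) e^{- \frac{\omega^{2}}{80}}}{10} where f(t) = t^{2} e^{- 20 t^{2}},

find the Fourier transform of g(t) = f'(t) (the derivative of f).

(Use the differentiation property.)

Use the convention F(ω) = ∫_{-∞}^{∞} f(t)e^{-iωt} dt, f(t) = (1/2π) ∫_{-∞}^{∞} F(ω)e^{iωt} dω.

F[g](ω) = \frac{\sqrt{5} i \sqrt{\pi} \omega \left(40 - \omega^{2}\right) e^{- \frac{\omega^{2}}{80}}}{16000}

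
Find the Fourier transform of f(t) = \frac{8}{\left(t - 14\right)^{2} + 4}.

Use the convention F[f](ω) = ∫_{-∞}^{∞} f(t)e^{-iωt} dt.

F(ω) = 4 \pi e^{- 14 i \omega - 2 \left|{\omega}\right|}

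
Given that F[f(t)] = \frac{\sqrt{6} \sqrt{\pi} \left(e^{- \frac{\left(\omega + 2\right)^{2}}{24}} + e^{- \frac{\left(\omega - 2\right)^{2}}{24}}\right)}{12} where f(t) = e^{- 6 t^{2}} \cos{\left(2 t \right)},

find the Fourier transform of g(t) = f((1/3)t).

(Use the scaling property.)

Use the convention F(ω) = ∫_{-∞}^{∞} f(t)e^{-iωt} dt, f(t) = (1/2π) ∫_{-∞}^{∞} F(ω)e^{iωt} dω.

F[g](ω) = \frac{\sqrt{6} \sqrt{\pi} \left(e^{\omega} + 1\right) e^{- \frac{3 \omega^{2}}{8} - \frac{\omega}{2} - \frac{1}{6}}}{4}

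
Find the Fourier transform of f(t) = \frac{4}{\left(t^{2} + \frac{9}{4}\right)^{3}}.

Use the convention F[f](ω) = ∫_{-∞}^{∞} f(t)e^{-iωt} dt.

F(ω) = \frac{4 \pi \left(3 \omega^{2} + 6 \left|{\omega}\right| + 4\right) e^{- \frac{3 \left|{\omega}\right|}{2}}}{81}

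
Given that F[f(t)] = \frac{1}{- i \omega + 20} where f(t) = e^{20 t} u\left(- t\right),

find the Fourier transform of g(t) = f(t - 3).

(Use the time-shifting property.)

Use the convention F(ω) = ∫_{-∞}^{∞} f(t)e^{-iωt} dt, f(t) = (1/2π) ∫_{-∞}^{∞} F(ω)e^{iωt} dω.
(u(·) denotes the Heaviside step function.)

F[g](ω) = \frac{i e^{- 3 i \omega}}{\omega + 20 i}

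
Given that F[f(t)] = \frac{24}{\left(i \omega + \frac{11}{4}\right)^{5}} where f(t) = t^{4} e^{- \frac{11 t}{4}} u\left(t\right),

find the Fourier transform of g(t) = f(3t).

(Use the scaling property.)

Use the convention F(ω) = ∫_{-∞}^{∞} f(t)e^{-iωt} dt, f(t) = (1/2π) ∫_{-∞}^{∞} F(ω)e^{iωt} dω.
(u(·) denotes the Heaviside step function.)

F[g](ω) = \frac{1990656}{\left(4 i \omega + 33\right)^{5}}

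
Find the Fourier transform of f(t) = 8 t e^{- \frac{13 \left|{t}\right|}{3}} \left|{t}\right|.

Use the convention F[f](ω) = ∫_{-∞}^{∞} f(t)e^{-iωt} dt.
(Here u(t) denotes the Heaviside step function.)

F(ω) = \frac{7776 i \omega \left(3 \omega^{2} - 169\right)}{\left(9 \omega^{2} + 169\right)^{3}}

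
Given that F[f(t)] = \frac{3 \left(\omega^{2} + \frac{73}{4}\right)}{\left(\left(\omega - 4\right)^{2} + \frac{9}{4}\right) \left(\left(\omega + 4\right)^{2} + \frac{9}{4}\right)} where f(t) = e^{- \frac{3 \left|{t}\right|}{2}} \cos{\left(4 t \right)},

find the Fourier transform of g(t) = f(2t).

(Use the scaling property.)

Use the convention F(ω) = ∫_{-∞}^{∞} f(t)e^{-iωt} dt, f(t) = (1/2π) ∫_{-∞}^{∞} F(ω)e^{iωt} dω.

F[g](ω) = \frac{6 \left(\omega^{2} + 73\right)}{\omega^{4} - 110 \omega^{2} + 5329}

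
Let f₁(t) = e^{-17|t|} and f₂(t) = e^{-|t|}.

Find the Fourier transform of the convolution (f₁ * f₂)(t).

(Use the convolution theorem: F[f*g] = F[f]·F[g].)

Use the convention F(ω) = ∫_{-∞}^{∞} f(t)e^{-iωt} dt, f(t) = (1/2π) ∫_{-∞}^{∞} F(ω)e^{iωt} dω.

F[f₁*f₂](ω) = \frac{68}{\left(\omega^{2} + 1\right) \left(\omega^{2} + 289\right)}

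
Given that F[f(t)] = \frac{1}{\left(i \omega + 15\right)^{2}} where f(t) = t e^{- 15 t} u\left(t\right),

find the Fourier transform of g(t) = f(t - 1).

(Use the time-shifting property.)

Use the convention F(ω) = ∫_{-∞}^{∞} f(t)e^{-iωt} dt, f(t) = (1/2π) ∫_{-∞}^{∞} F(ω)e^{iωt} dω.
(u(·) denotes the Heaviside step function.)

F[g](ω) = \frac{e^{- i \omega}}{\left(i \omega + 15\right)^{2}}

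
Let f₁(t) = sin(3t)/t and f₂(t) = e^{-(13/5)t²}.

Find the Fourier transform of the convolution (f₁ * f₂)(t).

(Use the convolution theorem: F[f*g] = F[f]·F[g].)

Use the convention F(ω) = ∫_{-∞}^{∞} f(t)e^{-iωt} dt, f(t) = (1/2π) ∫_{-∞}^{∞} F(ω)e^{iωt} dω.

F[f₁*f₂](ω) = \begin{cases} \frac{\sqrt{65} \pi^{\frac{3}{2}} e^{- \frac{5 \omega^{2}}{52}}}{13} & \text{for}\: \omega > -3 \wedge \omega < 3 \\0 & \text{otherwise} \end{cases}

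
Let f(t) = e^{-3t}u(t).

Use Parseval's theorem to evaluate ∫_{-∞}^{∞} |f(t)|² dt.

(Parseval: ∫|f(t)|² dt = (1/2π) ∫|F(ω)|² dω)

∫|f(t)|² dt = \frac{1}{6}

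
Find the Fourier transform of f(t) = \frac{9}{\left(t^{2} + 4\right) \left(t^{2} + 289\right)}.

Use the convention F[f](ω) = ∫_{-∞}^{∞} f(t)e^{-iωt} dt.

F(ω) = \frac{3 \pi \left(17 e^{15 \left|{\omega}\right|} - 2\right) e^{- 17 \left|{\omega}\right|}}{3230}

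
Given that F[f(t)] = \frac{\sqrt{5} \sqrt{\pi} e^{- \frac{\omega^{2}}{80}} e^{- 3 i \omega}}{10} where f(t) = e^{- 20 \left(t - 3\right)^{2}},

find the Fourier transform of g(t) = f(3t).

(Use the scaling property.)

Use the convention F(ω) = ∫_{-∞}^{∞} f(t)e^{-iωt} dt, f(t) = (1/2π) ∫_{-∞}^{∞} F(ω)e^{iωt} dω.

F[g](ω) = \frac{\sqrt{5} \sqrt{\pi} e^{- \omega \left(\frac{\omega}{720} + i\right)}}{30}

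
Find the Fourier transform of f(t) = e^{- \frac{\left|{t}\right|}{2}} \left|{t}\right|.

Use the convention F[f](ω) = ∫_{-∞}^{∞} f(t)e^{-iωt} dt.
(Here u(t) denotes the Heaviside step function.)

F(ω) = \frac{8 \left(1 - 4 \omega^{2}\right)}{\left(4 \omega^{2} + 1\right)^{2}}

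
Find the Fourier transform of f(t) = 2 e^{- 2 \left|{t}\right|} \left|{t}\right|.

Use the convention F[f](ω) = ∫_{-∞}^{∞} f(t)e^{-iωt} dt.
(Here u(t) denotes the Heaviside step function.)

F(ω) = \frac{4 \left(4 - \omega^{2}\right)}{\left(\omega^{2} + 4\right)^{2}}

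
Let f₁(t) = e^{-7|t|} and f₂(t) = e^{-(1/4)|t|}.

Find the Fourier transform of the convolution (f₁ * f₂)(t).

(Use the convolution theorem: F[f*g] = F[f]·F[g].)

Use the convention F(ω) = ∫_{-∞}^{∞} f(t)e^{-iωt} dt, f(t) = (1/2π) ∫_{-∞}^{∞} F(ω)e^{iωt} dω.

F[f₁*f₂](ω) = \frac{112}{\left(\omega^{2} + 49\right) \left(16 \omega^{2} + 1\right)}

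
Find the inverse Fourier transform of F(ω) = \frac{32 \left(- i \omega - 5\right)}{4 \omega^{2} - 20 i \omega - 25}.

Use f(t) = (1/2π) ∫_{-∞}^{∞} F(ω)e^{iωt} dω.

f(t) = 8 \left(\frac{5 t}{2} + 1\right) e^{- \frac{5 t}{2}} u\left(t\right)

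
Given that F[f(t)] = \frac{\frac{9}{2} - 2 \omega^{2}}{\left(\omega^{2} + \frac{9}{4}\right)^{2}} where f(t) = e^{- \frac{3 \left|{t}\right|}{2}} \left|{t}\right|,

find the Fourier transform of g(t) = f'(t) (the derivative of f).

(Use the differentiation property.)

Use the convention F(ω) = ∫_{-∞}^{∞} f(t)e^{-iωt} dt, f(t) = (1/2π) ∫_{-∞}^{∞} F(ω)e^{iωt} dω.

F[g](ω) = - \frac{8 i \omega \left(4 \omega^{2} - 9\right)}{\left(4 \omega^{2} + 9\right)^{2}}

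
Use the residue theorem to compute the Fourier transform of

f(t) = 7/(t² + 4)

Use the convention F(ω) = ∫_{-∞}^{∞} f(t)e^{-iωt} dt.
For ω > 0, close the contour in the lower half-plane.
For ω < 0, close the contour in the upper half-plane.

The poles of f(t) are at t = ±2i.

Let g(z) = f(z)e^{-iωz}; for large |z| the factor e^{-iωz} decays in the lower half-plane when ω > 0 and in the upper half-plane when ω < 0.

Case ω > 0 (lower half-plane, clockwise contour ⇒ F(ω) = -2πi·ΣRes):
  Res_{z = - 2 i} g(z) = \frac{7 i e^{- 2 \omega}}{4}
  F(ω) = -2πi·ΣRes = \frac{7 \pi e^{- 2 \omega}}{2}

Case ω < 0 (upper half-plane, counterclockwise contour ⇒ F(ω) = +2πi·ΣRes):
  Res_{z = 2 i} g(z) = - \frac{7 i e^{2 \omega}}{4}
  F(ω) = 2πi·ΣRes = \frac{7 \pi e^{2 \omega}}{2}

Both cases combine into a single formula in |ω|:

F(ω) = \frac{7 \pi e^{- 2 \left|{\omega}\right|}}{2}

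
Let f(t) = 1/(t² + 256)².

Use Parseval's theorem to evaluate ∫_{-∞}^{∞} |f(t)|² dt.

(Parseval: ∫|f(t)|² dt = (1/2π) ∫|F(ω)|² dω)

∫|f(t)|² dt = \frac{5 \pi}{4294967296}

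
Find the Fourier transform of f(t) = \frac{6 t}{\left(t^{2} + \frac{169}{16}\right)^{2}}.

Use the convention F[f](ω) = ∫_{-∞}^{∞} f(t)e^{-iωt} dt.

F(ω) = - \frac{12 i \pi \omega e^{- \frac{13 \left|{\omega}\right|}{4}}}{13}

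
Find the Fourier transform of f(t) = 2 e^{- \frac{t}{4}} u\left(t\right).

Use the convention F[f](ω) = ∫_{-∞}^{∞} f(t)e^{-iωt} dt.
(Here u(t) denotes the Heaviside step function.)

F(ω) = \frac{8}{4 i \omega + 1}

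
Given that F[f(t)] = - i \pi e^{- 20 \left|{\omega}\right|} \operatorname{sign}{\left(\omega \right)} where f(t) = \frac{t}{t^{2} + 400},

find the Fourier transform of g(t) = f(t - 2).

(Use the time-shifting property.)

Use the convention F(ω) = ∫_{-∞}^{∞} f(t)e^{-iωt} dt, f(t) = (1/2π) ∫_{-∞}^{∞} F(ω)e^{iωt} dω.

F[g](ω) = - i \pi e^{- 2 i \omega} e^{- 20 \left|{\omega}\right|} \operatorname{sign}{\left(\omega \right)}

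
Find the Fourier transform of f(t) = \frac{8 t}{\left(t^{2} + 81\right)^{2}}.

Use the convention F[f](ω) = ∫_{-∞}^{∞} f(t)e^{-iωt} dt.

F(ω) = - \frac{4 i \pi \omega e^{- 9 \left|{\omega}\right|}}{9}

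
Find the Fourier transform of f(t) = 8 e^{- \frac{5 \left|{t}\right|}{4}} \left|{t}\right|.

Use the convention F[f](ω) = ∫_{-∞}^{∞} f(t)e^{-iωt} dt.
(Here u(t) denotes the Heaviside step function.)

F(ω) = \frac{256 \left(25 - 16 \omega^{2}\right)}{\left(16 \omega^{2} + 25\right)^{2}}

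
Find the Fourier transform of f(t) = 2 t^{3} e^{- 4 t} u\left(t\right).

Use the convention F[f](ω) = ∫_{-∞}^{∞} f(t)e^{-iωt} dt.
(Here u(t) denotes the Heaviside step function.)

F(ω) = \frac{12}{\left(i \omega + 4\right)^{4}}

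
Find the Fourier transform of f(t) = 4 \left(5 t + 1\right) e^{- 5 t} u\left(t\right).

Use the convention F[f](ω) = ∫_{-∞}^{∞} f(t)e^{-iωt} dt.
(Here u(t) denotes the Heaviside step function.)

F(ω) = \frac{4 \left(- i \omega - 10\right)}{\omega^{2} - 10 i \omega - 25}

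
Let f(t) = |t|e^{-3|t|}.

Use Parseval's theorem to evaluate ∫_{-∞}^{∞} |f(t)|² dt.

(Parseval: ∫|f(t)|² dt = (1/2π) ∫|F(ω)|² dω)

∫|f(t)|² dt = \frac{1}{54}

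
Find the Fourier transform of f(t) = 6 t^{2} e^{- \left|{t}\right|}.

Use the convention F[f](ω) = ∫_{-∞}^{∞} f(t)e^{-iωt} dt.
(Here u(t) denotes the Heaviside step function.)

F(ω) = \frac{24 \left(1 - 3 \omega^{2}\right)}{\left(\omega^{2} + 1\right)^{3}}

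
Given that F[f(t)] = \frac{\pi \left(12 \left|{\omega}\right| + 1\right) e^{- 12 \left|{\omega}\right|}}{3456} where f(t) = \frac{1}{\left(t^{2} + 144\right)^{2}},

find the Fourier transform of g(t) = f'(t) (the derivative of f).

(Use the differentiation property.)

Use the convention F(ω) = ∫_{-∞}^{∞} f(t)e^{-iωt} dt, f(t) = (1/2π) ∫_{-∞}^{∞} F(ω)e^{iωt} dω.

F[g](ω) = \frac{i \pi \omega \left(12 \left|{\omega}\right| + 1\right) e^{- 12 \left|{\omega}\right|}}{3456}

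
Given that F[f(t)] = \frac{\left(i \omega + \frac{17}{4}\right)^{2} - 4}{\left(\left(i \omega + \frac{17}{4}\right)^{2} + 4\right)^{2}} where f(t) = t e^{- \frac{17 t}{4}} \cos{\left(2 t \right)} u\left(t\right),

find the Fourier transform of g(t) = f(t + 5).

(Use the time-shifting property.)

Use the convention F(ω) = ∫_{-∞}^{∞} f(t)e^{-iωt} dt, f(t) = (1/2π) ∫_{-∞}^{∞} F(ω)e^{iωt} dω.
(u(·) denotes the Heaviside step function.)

F[g](ω) = \frac{16 \left(\left(4 i \omega + 17\right)^{2} - 64\right) e^{5 i \omega}}{\left(\left(4 i \omega + 17\right)^{2} + 64\right)^{2}}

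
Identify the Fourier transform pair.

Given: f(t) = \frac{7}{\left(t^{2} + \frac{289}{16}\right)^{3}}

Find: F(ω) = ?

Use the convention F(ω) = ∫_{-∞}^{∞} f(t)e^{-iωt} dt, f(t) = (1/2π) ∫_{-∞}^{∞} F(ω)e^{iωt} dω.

F(ω) = \frac{56 \pi \left(289 \omega^{2} + 204 \left|{\omega}\right| + 48\right) e^{- \frac{17 \left|{\omega}\right|}{4}}}{1419857}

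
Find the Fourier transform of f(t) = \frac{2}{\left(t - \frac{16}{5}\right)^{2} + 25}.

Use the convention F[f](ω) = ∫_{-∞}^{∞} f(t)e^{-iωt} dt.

F(ω) = \frac{2 \pi e^{- \frac{16 i \omega}{5} - 5 \left|{\omega}\right|}}{5}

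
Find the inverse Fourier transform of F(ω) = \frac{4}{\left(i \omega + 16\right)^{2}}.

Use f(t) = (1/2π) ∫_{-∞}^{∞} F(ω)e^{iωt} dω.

f(t) = 4 t e^{- 16 t} u\left(t\right)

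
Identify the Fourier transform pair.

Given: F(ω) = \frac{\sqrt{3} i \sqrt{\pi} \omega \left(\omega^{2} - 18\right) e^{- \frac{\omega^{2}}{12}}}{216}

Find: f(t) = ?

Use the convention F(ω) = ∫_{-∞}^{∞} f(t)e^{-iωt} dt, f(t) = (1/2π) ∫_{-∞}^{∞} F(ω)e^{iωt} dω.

f(t) = 3 t^{3} e^{- 3 t^{2}}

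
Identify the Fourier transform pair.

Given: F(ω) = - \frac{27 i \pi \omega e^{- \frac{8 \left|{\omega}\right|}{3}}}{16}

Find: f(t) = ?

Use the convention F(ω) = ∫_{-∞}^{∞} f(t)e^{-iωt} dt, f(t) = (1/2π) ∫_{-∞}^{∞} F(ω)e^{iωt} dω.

f(t) = \frac{9 t}{\left(t^{2} + \frac{64}{9}\right)^{2}}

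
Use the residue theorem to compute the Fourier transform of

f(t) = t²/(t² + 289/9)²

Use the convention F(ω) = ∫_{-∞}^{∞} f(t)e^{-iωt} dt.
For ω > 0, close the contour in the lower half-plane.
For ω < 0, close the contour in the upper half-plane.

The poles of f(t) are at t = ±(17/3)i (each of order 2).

Let g(z) = f(z)e^{-iωz}; for large |z| the factor e^{-iωz} decays in the lower half-plane when ω > 0 and in the upper half-plane when ω < 0.

Case ω > 0 (lower half-plane, clockwise contour ⇒ F(ω) = -2πi·ΣRes):
  Res_{z = - \frac{17 i}{3}} g(z) = \frac{i \left(3 - 17 \omega\right) e^{- \frac{17 \omega}{3}}}{68} (pole of order 2)
  F(ω) = -2πi·ΣRes = \frac{\pi \left(3 - 17 \omega\right) e^{- \frac{17 \omega}{3}}}{34}

Case ω < 0 (upper half-plane, counterclockwise contour ⇒ F(ω) = +2πi·ΣRes):
  Res_{z = \frac{17 i}{3}} g(z) = \frac{i \left(- 17 \omega - 3\right) e^{\frac{17 \omega}{3}}}{68} (pole of order 2)
  F(ω) = 2πi·ΣRes = \frac{\pi \left(17 \omega + 3\right) e^{\frac{17 \omega}{3}}}{34}

Both cases combine into a single formula in |ω|:

F(ω) = \frac{\pi \left(3 - 17 \left|{\omega}\right|\right) e^{- \frac{17 \left|{\omega}\right|}{3}}}{34}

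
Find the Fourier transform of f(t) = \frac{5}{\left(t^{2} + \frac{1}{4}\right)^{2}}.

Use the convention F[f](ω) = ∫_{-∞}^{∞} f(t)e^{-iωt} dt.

F(ω) = 10 \pi \left(\left|{\omega}\right| + 2\right) e^{- \frac{\left|{\omega}\right|}{2}}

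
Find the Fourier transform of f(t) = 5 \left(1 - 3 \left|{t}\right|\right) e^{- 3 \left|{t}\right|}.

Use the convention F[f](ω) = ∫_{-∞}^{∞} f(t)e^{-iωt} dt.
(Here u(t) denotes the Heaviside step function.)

F(ω) = \frac{60 \omega^{2}}{\left(\omega^{2} + 9\right)^{2}}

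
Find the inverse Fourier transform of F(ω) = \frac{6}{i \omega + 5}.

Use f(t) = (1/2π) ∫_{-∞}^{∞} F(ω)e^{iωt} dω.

f(t) = 6 e^{- 5 t} u\left(t\right)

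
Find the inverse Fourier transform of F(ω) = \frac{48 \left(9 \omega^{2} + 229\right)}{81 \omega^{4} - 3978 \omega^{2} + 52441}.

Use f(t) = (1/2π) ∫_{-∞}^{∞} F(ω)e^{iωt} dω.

f(t) = 4 e^{- \frac{2 \left|{t}\right|}{3}} \cos{\left(5 \left|{t}\right| \right)}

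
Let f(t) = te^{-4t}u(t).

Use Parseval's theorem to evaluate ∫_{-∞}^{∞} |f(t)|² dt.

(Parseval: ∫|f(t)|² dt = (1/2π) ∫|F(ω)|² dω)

∫|f(t)|² dt = \frac{1}{256}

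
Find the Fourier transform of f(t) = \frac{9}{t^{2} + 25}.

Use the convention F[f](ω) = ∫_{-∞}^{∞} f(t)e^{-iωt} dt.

F(ω) = \frac{9 \pi e^{- 5 \left|{\omega}\right|}}{5}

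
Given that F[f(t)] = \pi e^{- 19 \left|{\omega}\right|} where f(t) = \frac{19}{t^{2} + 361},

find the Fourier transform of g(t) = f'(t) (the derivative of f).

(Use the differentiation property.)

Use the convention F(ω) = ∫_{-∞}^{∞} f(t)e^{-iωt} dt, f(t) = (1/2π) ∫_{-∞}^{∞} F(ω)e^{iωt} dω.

F[g](ω) = i \pi \omega e^{- 19 \left|{\omega}\right|}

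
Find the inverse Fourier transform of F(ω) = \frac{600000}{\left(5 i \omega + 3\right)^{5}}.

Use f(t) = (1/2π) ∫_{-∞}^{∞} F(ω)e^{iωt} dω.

f(t) = 8 t^{4} e^{- \frac{3 t}{5}} u\left(t\right)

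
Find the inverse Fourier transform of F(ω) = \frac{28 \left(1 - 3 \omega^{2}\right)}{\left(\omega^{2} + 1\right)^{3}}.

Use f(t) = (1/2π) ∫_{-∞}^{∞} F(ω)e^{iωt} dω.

f(t) = 7 t^{2} e^{- \left|{t}\right|}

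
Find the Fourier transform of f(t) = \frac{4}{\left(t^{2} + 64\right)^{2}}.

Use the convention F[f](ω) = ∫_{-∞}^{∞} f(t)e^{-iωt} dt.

F(ω) = \frac{\pi \left(8 \left|{\omega}\right| + 1\right) e^{- 8 \left|{\omega}\right|}}{256}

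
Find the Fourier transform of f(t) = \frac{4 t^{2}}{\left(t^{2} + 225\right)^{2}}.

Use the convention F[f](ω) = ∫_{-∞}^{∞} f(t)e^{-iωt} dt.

F(ω) = \frac{2 \pi \left(1 - 15 \left|{\omega}\right|\right) e^{- 15 \left|{\omega}\right|}}{15}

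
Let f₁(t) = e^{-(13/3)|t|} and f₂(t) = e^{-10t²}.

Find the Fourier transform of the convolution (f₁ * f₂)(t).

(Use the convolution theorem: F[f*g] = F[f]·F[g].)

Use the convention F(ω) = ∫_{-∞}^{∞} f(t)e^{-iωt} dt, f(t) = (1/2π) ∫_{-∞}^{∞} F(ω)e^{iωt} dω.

F[f₁*f₂](ω) = \frac{39 \sqrt{10} \sqrt{\pi} e^{- \frac{\omega^{2}}{40}}}{5 \left(9 \omega^{2} + 169\right)}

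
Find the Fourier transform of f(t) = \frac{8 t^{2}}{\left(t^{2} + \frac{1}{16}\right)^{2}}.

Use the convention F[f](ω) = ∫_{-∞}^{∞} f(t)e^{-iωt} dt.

F(ω) = 4 \pi \left(4 - \left|{\omega}\right|\right) e^{- \frac{\left|{\omega}\right|}{4}}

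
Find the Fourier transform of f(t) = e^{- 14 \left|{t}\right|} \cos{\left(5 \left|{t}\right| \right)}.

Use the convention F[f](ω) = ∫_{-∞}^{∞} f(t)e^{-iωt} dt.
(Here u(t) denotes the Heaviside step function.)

F(ω) = \frac{28 \left(\omega^{2} + 221\right)}{\omega^{4} + 342 \omega^{2} + 48841}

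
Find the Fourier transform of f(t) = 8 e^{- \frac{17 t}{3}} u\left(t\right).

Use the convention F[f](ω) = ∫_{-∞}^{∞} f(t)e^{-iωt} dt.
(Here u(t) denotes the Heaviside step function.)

F(ω) = \frac{24}{3 i \omega + 17}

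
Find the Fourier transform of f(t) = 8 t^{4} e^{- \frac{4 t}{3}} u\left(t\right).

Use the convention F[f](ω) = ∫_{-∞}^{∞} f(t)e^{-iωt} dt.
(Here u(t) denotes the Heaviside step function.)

F(ω) = \frac{46656}{\left(3 i \omega + 4\right)^{5}}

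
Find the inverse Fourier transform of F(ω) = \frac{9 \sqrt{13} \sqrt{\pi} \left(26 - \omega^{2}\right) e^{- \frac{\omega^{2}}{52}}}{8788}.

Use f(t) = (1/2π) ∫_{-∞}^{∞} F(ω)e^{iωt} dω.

f(t) = 9 t^{2} e^{- 13 t^{2}}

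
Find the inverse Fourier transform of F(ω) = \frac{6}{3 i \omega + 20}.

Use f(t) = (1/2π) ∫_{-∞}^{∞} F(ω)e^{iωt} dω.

f(t) = 2 e^{- \frac{20 t}{3}} u\left(t\right)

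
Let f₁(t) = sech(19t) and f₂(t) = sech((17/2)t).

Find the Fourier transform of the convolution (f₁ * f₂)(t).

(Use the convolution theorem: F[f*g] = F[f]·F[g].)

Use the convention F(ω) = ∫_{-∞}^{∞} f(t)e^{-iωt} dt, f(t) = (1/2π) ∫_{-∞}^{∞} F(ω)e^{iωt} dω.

F[f₁*f₂](ω) = \frac{2 \pi^{2}}{323 \cosh{\left(\frac{\pi \omega}{38} \right)} \cosh{\left(\frac{\pi \omega}{17} \right)}}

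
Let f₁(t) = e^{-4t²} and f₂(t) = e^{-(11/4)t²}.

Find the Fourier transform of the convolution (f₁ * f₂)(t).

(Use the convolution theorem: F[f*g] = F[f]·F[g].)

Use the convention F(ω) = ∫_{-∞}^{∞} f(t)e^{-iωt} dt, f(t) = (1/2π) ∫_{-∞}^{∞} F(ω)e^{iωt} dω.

F[f₁*f₂](ω) = \frac{\sqrt{11} \pi e^{- \frac{27 \omega^{2}}{176}}}{11}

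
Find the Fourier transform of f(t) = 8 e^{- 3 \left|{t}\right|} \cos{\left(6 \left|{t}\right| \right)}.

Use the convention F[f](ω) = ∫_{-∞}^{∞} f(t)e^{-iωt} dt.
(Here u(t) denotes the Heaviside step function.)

F(ω) = \frac{48 \left(\omega^{2} + 45\right)}{\omega^{4} - 54 \omega^{2} + 2025}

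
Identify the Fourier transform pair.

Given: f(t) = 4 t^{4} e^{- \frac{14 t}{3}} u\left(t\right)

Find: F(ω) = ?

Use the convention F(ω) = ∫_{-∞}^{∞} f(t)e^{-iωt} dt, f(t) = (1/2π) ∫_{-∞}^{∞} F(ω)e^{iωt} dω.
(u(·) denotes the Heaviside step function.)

F(ω) = \frac{23328}{\left(3 i \omega + 14\right)^{5}}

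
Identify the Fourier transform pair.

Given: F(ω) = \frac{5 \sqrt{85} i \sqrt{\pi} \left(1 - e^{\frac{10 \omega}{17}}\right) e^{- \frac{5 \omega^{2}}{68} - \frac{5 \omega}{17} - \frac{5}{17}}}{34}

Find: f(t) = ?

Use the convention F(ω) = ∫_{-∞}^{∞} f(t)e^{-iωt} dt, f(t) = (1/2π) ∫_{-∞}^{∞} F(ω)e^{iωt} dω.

f(t) = 5 e^{- \frac{17 t^{2}}{5}} \sin{\left(2 t \right)}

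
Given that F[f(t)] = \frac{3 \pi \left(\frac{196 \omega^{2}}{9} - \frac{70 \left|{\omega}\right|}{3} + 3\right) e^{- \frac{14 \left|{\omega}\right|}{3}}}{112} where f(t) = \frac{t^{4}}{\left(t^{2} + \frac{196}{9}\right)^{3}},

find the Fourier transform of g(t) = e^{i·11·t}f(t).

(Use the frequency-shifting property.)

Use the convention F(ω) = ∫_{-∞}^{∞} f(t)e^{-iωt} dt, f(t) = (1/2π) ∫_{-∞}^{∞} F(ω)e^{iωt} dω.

F[g](ω) = \frac{\pi \left(196 \left(\omega - 11\right)^{2} - 210 \left|{\omega - 11}\right| + 27\right) e^{- \frac{14 \left|{\omega - 11}\right|}{3}}}{336}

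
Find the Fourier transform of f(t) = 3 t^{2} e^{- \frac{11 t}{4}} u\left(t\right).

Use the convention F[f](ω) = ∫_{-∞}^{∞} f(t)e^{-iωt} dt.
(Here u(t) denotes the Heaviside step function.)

F(ω) = \frac{384}{\left(4 i \omega + 11\right)^{3}}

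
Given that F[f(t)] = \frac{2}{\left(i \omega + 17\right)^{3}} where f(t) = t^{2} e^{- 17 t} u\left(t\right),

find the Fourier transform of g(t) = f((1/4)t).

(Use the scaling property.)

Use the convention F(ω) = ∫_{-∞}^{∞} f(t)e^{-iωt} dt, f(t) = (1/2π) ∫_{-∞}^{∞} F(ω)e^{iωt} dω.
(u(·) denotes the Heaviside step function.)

F[g](ω) = \frac{8}{\left(4 i \omega + 17\right)^{3}}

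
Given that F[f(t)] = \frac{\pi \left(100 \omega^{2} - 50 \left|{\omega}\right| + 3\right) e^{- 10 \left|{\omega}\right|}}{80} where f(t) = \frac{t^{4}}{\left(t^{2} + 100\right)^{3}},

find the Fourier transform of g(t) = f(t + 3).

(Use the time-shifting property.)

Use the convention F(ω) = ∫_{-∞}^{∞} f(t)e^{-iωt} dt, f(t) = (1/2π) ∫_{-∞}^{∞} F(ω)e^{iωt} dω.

F[g](ω) = \frac{\pi \left(100 \omega^{2} - 50 \left|{\omega}\right| + 3\right) e^{3 i \omega - 10 \left|{\omega}\right|}}{80}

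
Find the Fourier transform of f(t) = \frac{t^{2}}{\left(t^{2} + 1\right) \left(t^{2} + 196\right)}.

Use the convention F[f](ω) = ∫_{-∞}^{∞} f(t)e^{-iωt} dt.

F(ω) = \frac{\pi \left(14 - e^{13 \left|{\omega}\right|}\right) e^{- 14 \left|{\omega}\right|}}{195}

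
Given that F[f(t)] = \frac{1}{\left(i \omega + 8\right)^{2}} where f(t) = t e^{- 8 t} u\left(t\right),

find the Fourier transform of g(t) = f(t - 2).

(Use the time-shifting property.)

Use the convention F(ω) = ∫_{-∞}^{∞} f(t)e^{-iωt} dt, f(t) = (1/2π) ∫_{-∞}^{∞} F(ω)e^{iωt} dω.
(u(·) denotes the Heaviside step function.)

F[g](ω) = \frac{e^{- 2 i \omega}}{\left(i \omega + 8\right)^{2}}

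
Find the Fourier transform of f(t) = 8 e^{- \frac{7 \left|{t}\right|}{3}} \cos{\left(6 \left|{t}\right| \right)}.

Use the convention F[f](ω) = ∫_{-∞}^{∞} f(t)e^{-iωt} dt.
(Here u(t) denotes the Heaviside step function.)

F(ω) = \frac{336 \left(9 \omega^{2} + 373\right)}{81 \omega^{4} - 4950 \omega^{2} + 139129}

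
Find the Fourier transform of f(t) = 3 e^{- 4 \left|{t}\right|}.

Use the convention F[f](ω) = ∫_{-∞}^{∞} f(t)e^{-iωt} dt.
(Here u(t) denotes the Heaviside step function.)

F(ω) = \frac{24}{\omega^{2} + 16}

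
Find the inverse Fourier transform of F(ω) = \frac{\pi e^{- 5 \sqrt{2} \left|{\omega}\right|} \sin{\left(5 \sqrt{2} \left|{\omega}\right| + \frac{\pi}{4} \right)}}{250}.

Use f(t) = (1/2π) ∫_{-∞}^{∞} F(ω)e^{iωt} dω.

f(t) = \frac{4}{t^{4} + 10000}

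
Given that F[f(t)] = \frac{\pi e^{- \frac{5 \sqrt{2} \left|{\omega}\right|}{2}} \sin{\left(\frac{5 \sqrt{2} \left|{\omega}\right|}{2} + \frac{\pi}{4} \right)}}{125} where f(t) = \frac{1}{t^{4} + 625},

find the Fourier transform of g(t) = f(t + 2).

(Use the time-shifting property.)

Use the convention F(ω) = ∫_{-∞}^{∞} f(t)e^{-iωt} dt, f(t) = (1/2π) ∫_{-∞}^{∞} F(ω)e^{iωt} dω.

F[g](ω) = \frac{\pi e^{2 i \omega - \frac{5 \sqrt{2} \left|{\omega}\right|}{2}} \sin{\left(\frac{5 \sqrt{2} \left|{\omega}\right|}{2} + \frac{\pi}{4} \right)}}{125}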